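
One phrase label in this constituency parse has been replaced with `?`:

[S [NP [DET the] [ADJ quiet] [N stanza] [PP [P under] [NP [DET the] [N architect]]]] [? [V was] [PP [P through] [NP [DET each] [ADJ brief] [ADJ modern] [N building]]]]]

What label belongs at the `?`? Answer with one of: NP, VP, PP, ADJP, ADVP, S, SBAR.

VP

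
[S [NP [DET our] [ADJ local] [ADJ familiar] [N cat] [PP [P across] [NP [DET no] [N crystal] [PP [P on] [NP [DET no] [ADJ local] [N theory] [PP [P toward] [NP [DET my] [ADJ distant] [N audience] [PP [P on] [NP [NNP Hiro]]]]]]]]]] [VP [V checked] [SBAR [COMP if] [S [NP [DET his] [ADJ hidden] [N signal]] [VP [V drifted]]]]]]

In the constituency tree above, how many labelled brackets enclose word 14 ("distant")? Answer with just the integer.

9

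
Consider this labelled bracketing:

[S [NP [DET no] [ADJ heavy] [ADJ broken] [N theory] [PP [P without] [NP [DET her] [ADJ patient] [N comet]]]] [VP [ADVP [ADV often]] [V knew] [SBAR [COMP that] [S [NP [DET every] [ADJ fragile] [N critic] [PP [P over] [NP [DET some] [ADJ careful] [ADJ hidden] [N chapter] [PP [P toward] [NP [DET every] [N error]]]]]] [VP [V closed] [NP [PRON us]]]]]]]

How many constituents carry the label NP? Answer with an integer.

6

Scanning left to right, an opening `[NP` appears at word positions 1, 6, 12, 16, 21, 24 — 6 in total.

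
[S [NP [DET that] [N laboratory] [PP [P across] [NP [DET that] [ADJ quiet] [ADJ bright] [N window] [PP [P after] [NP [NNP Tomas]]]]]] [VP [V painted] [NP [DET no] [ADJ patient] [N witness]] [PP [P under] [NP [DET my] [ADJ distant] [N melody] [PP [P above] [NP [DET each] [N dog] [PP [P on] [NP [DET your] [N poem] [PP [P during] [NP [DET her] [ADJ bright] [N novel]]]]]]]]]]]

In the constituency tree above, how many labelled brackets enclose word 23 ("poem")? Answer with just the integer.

9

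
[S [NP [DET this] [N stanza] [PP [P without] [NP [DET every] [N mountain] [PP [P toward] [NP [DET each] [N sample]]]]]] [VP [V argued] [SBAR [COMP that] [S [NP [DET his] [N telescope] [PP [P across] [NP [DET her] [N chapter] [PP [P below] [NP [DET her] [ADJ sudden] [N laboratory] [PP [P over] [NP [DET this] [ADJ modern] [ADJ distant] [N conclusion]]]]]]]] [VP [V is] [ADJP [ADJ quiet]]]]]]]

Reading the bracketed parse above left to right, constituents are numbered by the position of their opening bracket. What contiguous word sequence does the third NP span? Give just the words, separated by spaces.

each sample

The NP opening brackets appear, in order, over: "this stanza without every mountain toward each sample"; "every mountain toward each sample"; "each sample"; "his telescope across her chapter below her sudden laboratory over this modern distant conclusion"; "her chapter below her sudden laboratory over this modern distant conclusion"; "her sudden laboratory over this modern distant conclusion"; "this modern distant conclusion". The third one spans "each sample".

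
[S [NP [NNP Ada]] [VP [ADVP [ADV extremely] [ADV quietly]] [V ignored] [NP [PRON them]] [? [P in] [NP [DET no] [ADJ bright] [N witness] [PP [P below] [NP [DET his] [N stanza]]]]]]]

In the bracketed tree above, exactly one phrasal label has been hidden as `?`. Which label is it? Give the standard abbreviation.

Looking at what the `?` directly dominates — P 'in', NP — this is a prepositional phrase (PP).

PP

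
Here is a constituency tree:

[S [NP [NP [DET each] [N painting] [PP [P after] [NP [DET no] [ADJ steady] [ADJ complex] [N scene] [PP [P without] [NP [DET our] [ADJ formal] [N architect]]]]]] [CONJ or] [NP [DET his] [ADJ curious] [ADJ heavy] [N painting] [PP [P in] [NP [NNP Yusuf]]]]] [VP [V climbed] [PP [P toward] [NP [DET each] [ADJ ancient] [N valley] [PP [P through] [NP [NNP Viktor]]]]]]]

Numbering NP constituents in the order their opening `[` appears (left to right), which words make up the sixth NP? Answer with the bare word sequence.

Yusuf

Opening `[NP` markers occur at word positions 1, 1, 4, 9, 13, 18, 21, 25; the sixth of these opens the constituent [NP Yusuf].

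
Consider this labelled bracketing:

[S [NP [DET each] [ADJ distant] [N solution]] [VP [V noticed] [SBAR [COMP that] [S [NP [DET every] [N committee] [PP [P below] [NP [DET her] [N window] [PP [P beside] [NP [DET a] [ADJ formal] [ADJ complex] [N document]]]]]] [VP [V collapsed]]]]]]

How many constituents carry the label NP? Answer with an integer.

Listing each NP by its span: [NP each distant solution]; [NP every committee below her window beside a formal complex document]; [NP her window beside a formal complex document]; [NP a formal complex document] — that makes 4.

4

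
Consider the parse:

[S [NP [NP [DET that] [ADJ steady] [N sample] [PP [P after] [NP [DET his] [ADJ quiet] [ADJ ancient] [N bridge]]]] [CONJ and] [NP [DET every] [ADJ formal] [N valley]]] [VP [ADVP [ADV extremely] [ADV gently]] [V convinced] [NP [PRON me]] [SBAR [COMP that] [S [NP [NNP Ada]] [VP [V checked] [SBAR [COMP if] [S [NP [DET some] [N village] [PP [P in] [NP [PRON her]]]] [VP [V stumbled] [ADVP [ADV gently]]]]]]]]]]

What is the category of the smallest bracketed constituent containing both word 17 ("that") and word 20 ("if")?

Both words fall inside [SBAR that Ada checked if some village in her stumbled gently] (words 17–26), and no smaller constituent contains them both. Label: SBAR.

SBAR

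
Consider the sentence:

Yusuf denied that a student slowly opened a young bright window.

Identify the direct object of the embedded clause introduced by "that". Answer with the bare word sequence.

The verb of the embedded clause introduced by "that" is "opened"; its direct object is the NP "a young bright window".

a young bright window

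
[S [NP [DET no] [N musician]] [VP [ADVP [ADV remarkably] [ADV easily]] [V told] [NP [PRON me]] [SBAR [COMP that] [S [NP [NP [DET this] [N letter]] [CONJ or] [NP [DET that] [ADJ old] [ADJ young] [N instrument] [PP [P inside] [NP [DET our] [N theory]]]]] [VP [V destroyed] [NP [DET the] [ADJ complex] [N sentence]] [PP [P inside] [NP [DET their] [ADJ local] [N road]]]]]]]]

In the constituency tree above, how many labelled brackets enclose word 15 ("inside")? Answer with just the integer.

The word sits inside P, which is inside PP, inside NP, inside NP, inside S, inside SBAR, inside VP, inside S — 8 brackets in all.

8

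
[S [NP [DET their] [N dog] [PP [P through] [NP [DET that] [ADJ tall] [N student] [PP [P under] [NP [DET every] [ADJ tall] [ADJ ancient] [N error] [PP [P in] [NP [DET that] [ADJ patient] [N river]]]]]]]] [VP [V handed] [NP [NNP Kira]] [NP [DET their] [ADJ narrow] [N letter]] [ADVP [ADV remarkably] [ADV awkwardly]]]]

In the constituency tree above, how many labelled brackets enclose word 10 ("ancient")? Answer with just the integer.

7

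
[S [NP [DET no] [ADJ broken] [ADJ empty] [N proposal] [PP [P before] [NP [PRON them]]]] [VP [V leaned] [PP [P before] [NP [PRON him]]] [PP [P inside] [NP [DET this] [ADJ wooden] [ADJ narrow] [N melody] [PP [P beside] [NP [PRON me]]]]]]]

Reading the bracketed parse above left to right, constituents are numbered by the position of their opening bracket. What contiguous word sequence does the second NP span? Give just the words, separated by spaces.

them

The NP opening brackets appear, in order, over: "no broken empty proposal before them"; "them"; "him"; "this wooden narrow melody beside me"; "me". The second one spans "them".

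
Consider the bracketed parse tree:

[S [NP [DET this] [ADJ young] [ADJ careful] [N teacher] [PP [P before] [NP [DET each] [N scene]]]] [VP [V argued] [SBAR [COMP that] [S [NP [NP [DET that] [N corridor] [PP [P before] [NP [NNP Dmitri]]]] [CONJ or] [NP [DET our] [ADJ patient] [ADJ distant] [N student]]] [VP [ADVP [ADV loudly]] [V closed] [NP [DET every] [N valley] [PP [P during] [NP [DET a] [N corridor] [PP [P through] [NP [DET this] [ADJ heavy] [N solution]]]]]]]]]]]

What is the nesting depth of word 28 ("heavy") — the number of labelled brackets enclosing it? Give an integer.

The word sits inside ADJ, which is inside NP, inside PP, inside NP, inside PP, inside NP, inside VP, inside S, inside SBAR, inside VP, inside S — 11 brackets in all.

11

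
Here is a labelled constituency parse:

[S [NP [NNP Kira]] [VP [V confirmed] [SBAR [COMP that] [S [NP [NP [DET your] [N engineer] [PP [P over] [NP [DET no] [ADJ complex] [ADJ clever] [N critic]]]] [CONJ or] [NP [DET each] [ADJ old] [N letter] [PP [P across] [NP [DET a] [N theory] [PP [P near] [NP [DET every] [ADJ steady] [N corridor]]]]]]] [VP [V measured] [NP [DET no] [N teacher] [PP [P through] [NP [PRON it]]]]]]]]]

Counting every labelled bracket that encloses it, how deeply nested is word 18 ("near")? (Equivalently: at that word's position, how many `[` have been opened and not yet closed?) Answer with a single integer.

The word sits inside P, which is inside PP, inside NP, inside PP, inside NP, inside NP, inside S, inside SBAR, inside VP, inside S — 10 brackets in all.

10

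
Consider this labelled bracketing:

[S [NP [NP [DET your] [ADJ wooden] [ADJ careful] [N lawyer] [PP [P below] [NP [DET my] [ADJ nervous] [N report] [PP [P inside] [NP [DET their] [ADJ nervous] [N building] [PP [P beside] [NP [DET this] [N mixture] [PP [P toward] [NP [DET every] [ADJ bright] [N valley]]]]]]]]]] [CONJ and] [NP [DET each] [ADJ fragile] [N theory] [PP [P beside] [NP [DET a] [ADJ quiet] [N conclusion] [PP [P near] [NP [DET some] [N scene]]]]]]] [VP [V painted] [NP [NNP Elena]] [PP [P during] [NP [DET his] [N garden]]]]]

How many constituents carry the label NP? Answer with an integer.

11

Scanning left to right, an opening `[NP` appears at word positions 1, 1, 6, 10, 14, 17, 21, 25, 29, 32, 34 — 11 in total.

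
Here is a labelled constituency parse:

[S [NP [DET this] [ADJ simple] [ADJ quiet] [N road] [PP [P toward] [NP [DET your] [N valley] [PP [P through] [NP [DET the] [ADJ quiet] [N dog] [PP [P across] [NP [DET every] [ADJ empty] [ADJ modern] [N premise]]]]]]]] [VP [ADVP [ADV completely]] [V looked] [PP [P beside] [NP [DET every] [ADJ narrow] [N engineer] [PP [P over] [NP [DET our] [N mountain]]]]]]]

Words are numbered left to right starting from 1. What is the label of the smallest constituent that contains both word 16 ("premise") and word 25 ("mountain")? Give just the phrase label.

S

Word 16 lies under S → NP → PP → NP → PP → NP → PP → NP → N; word 25 lies under S → VP → PP → NP → PP → NP → N. The lowest shared node is the S.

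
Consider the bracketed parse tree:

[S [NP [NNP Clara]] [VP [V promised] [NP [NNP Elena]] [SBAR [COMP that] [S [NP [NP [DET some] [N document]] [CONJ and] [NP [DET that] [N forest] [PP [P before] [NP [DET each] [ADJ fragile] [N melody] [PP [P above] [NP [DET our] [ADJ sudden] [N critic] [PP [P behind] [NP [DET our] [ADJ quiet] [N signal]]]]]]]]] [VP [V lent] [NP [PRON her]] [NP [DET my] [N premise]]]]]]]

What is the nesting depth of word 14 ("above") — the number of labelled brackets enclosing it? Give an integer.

10

Counting open brackets not yet closed at "above": [S [VP [SBAR [S [NP [NP [PP [NP [PP [P = 10.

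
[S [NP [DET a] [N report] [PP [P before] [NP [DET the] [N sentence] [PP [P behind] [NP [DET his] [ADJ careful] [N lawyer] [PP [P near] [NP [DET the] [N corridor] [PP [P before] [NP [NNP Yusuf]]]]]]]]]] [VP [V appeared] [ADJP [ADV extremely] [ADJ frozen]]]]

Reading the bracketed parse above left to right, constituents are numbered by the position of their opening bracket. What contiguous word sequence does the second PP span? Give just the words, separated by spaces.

behind his careful lawyer near the corridor before Yusuf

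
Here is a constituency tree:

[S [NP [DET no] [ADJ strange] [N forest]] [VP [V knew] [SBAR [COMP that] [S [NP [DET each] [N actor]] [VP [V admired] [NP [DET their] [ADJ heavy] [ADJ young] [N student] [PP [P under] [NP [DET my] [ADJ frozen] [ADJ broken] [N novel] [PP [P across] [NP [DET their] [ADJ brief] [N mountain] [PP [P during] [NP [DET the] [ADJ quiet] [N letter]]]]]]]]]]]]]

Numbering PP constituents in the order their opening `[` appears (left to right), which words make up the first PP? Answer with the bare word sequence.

Opening `[PP` markers occur at word positions 13, 18, 22; the first of these opens the constituent [PP under my frozen broken novel across their brief mountain during the quiet letter].

under my frozen broken novel across their brief mountain during the quiet letter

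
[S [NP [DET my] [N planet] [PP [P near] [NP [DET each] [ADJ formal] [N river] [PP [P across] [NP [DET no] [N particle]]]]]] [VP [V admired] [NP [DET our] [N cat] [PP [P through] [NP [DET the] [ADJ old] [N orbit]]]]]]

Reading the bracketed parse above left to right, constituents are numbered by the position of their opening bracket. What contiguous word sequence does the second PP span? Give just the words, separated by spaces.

across no particle

The PP opening brackets appear, in order, over: "near each formal river across no particle"; "across no particle"; "through the old orbit". The second one spans "across no particle".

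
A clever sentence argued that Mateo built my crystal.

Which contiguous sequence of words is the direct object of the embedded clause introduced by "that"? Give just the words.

my crystal

"built" heads the VP of the embedded clause introduced by "that", and "my crystal" is its direct object.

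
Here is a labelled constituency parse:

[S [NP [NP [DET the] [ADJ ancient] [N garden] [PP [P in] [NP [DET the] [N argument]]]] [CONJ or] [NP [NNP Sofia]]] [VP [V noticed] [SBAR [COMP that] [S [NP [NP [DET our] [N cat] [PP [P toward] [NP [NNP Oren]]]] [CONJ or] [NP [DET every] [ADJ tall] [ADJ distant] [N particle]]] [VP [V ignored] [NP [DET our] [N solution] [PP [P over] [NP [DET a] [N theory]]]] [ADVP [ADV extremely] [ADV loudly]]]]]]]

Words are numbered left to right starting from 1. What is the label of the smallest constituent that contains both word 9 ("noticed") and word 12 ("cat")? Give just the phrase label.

Both words fall inside [VP noticed that our cat toward Oren or every tall distant particle ignored our solution over a theory extremely loudly] (words 9–27), and no smaller constituent contains them both. Label: VP.

VP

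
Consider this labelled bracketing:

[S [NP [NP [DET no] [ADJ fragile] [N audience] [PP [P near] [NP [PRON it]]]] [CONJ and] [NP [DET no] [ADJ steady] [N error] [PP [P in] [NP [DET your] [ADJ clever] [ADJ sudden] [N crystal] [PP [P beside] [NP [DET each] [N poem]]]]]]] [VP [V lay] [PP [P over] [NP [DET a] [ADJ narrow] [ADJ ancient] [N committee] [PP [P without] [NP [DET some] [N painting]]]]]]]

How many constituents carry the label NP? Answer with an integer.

8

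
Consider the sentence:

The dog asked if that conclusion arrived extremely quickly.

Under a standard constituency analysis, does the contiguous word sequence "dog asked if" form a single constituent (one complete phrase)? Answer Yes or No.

No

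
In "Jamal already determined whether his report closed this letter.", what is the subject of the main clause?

"Jamal" is the NP that combines with the VP headed by "determined" to form the main clause — the subject.

Jamal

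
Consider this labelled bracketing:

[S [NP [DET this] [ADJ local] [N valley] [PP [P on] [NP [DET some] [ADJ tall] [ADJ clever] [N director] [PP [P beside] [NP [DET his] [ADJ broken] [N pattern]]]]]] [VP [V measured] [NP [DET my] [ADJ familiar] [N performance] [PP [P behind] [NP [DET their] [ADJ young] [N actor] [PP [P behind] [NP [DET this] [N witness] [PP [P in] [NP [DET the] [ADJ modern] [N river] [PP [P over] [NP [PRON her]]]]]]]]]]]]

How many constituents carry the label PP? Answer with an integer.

6

Scanning left to right, an opening `[PP` appears at word positions 4, 9, 17, 21, 24, 28 — 6 in total.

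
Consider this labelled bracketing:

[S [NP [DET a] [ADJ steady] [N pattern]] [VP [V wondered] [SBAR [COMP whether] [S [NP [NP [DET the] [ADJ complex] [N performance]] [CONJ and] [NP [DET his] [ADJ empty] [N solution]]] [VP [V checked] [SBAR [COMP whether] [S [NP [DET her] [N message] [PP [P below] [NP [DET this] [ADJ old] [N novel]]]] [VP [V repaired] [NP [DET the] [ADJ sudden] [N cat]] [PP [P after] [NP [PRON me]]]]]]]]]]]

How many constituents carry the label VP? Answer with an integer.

3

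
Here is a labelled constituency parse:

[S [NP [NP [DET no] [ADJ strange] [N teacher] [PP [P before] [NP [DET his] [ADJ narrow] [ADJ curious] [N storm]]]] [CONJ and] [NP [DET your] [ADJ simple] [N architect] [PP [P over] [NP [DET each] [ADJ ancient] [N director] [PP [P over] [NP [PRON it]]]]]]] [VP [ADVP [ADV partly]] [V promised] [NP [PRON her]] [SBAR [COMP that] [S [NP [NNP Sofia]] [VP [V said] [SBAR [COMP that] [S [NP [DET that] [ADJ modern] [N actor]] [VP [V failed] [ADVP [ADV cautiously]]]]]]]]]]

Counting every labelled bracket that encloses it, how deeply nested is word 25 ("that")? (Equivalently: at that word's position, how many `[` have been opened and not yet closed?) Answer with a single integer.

Counting open brackets not yet closed at "that": [S [VP [SBAR [S [VP [SBAR [COMP = 7.

7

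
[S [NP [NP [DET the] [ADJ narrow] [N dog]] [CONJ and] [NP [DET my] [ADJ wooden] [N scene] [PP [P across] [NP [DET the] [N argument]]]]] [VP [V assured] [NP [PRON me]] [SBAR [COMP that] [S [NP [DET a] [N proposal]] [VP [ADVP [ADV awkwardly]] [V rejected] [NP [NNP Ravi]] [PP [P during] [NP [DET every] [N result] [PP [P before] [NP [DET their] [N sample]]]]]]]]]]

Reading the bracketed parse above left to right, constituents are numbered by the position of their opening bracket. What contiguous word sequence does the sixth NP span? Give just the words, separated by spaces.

The NP opening brackets appear, in order, over: "the narrow dog and my wooden scene across the argument"; "the narrow dog"; "my wooden scene across the argument"; "the argument"; "me"; "a proposal"; "Ravi"; "every result before their sample"; "their sample". The sixth one spans "a proposal".

a proposal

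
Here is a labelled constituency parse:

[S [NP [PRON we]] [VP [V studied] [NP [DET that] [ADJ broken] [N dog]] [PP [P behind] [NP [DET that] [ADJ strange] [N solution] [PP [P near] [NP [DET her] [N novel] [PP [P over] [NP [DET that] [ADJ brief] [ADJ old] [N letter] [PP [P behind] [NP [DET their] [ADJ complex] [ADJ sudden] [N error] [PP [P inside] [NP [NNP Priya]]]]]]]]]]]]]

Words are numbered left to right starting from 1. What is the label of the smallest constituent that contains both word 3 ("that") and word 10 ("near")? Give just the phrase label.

VP

Word 3 lies under S → VP → NP → DET; word 10 lies under S → VP → PP → NP → PP → P. The lowest shared node is the VP.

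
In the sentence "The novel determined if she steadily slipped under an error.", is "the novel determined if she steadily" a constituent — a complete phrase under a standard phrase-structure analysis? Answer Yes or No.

"the" belongs to the noun phrase "the novel" while "steadily" belongs to the verb phrase "determined if she steadily slipped under an error"; a span that runs across that boundary is not a single phrase.

No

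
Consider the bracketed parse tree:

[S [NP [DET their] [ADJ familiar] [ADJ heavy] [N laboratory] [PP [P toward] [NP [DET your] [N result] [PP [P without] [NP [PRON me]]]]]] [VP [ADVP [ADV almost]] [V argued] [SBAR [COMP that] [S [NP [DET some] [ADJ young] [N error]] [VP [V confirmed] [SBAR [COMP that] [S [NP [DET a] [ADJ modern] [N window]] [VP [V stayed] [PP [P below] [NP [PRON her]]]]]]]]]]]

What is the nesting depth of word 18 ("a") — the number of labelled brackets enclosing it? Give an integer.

9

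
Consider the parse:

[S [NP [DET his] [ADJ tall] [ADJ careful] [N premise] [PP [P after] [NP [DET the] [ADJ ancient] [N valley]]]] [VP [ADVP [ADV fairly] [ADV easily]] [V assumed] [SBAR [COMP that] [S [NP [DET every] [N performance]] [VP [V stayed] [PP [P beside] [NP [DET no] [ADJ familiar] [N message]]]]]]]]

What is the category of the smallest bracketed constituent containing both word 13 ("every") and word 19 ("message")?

S

The smallest bracket enclosing both words is [S every performance stayed beside no familiar message], so the label is S.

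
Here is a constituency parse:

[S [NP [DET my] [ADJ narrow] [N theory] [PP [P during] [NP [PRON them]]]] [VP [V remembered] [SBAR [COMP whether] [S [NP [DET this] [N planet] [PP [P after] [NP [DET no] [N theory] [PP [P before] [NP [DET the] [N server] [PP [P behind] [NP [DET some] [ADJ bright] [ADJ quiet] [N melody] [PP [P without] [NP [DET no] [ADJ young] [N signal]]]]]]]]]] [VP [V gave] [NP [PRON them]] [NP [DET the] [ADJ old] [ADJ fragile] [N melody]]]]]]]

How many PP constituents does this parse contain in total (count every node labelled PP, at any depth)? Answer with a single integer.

The PP constituents are: [PP during them]; [PP after no theory before the server behind some bright quiet melody without no young signal]; [PP before the server behind some bright quiet melody without no young signal]; [PP behind some bright quiet melody without no young signal]; [PP without no young signal]. Total: 5.

5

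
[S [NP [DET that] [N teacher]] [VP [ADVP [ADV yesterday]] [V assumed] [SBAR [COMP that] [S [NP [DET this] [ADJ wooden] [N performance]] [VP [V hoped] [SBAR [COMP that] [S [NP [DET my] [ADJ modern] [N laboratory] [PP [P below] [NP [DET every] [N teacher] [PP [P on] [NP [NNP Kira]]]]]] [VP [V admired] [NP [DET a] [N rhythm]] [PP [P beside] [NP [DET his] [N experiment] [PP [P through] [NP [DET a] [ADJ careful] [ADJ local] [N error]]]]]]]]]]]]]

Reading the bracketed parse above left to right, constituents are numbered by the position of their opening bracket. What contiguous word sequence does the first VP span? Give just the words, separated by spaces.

yesterday assumed that this wooden performance hoped that my modern laboratory below every teacher on Kira admired a rhythm beside his experiment through a careful local error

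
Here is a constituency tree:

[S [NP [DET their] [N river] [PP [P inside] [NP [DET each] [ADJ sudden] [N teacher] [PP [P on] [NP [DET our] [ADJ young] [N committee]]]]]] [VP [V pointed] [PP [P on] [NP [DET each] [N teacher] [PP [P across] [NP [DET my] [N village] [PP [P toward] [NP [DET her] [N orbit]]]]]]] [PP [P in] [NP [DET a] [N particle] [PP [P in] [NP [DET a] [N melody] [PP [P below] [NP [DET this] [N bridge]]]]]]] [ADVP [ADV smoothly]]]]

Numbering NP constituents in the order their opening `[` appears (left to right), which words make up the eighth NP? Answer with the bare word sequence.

a melody below this bridge

Opening `[NP` markers occur at word positions 1, 4, 8, 13, 16, 19, 22, 25, 28; the eighth of these opens the constituent [NP a melody below this bridge].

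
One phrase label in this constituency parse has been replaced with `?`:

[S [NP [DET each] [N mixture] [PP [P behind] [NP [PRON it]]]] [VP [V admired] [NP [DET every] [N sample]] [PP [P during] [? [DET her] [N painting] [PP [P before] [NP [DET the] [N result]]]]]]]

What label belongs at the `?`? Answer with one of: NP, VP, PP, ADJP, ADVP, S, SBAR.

A constituent whose immediate children are DET 'her', N 'painting', PP is a noun phrase: NP.

NP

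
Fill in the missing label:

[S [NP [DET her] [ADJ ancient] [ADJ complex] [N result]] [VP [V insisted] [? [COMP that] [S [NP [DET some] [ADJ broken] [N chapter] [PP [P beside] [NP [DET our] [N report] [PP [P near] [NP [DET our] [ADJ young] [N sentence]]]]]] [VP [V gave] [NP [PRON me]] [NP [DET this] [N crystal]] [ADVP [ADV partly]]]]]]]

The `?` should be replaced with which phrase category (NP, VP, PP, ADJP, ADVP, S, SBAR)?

SBAR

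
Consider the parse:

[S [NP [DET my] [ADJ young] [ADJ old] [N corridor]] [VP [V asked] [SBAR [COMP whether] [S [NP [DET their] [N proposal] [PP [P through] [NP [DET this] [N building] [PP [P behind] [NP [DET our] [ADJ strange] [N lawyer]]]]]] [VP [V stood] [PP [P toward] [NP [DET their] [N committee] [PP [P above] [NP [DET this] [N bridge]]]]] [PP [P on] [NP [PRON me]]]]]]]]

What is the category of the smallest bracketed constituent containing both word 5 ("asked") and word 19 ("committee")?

VP

The smallest bracket enclosing both words is [VP asked whether their proposal through this building behind our strange lawyer stood toward their committee above this bridge on me], so the label is VP.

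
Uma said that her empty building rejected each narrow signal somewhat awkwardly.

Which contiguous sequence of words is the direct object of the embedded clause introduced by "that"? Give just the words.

each narrow signal

Within the embedded clause introduced by "that", the direct object of "rejected" is "each narrow signal".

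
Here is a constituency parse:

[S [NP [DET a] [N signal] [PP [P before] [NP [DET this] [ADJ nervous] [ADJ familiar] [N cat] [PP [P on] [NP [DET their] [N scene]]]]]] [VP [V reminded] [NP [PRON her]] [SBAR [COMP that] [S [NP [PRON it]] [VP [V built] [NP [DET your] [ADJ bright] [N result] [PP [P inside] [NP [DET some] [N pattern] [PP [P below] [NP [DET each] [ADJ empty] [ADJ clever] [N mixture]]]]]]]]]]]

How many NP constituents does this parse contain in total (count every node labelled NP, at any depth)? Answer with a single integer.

8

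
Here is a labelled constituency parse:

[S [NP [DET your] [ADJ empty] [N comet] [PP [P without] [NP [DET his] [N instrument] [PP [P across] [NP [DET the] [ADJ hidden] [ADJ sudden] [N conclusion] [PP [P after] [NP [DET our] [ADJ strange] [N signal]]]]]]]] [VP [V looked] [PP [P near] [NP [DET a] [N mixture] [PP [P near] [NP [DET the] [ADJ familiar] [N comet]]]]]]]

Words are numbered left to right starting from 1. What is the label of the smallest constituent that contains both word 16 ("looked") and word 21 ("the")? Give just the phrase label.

VP

Word 16 lies under S → VP → V; word 21 lies under S → VP → PP → NP → PP → NP → DET. The lowest shared node is the VP.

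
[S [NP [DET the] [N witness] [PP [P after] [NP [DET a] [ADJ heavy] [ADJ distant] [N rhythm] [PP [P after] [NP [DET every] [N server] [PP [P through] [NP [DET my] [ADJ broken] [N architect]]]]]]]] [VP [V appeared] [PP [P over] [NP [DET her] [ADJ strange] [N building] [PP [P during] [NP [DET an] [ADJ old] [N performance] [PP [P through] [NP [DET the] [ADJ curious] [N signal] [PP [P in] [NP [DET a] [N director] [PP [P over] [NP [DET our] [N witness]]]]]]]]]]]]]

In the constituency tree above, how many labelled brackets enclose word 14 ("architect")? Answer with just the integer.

9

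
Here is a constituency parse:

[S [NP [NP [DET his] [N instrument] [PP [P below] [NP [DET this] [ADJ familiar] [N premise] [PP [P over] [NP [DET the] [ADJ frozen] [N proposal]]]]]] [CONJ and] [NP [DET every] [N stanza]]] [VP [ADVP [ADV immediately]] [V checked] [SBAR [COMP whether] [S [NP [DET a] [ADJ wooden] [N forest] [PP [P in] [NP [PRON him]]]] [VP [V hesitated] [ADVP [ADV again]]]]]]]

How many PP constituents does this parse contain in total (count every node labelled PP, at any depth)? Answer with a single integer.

3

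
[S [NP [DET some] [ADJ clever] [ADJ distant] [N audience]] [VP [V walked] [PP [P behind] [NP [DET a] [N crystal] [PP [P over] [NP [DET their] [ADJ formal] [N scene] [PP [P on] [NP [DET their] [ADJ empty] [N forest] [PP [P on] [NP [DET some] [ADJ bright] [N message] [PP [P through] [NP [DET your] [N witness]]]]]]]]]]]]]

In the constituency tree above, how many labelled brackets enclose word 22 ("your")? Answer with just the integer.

13

The word sits inside DET, which is inside NP, inside PP, inside NP, inside PP, inside NP, inside PP, inside NP, inside PP, inside NP, inside PP, inside VP, inside S — 13 brackets in all.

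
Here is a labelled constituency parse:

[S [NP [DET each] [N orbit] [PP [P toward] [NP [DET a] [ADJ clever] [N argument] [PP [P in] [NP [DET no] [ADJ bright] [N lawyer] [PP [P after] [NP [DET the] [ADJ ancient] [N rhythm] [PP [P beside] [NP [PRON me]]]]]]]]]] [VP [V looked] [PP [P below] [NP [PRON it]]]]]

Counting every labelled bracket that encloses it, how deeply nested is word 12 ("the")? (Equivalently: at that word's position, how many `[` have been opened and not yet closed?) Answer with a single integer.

9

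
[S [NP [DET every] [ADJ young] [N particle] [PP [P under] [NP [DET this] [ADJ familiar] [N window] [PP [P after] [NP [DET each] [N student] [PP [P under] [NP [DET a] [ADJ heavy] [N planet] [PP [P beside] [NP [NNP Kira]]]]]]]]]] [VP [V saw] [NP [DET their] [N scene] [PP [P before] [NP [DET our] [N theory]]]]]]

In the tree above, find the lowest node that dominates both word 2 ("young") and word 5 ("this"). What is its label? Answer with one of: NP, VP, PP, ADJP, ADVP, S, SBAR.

The smallest bracket enclosing both words is [NP every young particle under this familiar window after each student under a heavy planet beside Kira], so the label is NP.

NP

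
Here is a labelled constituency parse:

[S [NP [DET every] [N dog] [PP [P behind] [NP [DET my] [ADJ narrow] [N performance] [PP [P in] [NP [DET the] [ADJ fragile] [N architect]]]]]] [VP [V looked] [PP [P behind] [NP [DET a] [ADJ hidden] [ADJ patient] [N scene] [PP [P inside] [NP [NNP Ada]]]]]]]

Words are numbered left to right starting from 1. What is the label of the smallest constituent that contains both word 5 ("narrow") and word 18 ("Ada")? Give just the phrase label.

S

Word 5 lies under S → NP → PP → NP → ADJ; word 18 lies under S → VP → PP → NP → PP → NP → NNP. The lowest shared node is the S.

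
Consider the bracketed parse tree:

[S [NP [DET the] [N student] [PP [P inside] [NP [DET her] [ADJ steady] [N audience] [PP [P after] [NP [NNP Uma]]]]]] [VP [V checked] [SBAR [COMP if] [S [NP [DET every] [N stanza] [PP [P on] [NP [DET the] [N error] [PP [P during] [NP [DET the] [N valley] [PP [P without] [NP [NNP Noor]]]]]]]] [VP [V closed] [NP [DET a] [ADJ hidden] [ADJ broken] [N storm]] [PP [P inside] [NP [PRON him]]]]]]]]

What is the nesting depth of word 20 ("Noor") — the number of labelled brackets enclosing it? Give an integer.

12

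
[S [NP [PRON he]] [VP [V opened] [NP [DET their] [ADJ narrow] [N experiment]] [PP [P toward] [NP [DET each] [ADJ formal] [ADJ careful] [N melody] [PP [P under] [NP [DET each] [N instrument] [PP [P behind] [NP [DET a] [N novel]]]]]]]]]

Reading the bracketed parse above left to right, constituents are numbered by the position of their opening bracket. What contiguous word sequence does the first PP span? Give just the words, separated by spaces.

Opening `[PP` markers occur at word positions 6, 11, 14; the first of these opens the constituent [PP toward each formal careful melody under each instrument behind a novel].

toward each formal careful melody under each instrument behind a novel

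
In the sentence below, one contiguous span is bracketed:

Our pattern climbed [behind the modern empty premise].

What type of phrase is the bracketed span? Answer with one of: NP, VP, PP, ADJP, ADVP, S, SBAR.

PP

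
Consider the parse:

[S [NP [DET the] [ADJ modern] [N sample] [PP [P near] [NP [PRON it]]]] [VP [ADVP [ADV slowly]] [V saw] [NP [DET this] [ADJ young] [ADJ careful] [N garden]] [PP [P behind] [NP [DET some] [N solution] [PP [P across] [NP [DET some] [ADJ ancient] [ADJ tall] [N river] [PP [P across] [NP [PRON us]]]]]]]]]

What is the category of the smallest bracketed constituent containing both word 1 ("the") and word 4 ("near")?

Word 1 lies under S → NP → DET; word 4 lies under S → NP → PP → P. The lowest shared node is the NP.

NP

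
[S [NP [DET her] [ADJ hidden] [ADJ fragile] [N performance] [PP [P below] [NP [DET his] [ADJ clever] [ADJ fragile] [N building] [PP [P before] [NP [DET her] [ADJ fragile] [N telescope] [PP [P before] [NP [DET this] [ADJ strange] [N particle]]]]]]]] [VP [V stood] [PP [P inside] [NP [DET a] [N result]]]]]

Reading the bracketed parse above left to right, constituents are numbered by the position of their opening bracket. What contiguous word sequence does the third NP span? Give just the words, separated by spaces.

her fragile telescope before this strange particle

The NP opening brackets appear, in order, over: "her hidden fragile performance below his clever fragile building before her fragile telescope before this strange particle"; "his clever fragile building before her fragile telescope before this strange particle"; "her fragile telescope before this strange particle"; "this strange particle"; "a result". The third one spans "her fragile telescope before this strange particle".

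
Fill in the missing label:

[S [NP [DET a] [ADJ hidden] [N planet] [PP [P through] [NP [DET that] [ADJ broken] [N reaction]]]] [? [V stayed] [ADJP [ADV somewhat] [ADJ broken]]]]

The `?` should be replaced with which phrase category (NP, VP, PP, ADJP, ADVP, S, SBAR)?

VP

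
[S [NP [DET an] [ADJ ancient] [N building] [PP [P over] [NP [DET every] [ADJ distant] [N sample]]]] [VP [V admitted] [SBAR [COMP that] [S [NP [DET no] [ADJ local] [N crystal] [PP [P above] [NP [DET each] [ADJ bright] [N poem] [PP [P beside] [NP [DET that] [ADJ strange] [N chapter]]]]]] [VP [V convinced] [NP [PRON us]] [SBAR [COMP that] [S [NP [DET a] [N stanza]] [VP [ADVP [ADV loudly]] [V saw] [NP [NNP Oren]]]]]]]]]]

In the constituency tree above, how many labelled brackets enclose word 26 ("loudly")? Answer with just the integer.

10

Path from the root down to the word: S → VP → SBAR → S → VP → SBAR → S → VP → ADVP → ADV. That is 10 enclosing brackets.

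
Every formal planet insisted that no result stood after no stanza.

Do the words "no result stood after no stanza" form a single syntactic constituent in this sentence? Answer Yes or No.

These words form the whole clause headed by "stood", so yes — one constituent.

Yes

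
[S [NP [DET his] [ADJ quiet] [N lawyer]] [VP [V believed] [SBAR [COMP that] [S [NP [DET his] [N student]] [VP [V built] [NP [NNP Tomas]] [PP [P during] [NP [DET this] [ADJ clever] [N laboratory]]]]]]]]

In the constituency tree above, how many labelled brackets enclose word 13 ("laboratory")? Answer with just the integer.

8

Path from the root down to the word: S → VP → SBAR → S → VP → PP → NP → N. That is 8 enclosing brackets.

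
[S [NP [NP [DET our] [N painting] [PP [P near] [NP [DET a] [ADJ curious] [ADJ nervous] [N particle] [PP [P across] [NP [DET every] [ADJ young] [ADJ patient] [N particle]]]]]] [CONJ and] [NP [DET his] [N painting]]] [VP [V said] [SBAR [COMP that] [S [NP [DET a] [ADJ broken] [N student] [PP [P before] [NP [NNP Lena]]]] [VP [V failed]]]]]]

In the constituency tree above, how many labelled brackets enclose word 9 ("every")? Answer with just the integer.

8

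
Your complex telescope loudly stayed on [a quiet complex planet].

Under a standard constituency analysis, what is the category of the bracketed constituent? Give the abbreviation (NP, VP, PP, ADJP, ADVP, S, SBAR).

NP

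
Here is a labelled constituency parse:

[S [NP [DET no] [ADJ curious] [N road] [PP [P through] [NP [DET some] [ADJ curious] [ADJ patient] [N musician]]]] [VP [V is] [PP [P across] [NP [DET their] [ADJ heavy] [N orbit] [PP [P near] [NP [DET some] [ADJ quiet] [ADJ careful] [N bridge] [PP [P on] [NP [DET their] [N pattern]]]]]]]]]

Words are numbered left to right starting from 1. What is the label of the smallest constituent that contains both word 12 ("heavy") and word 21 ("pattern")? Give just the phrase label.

Word 12 lies under S → VP → PP → NP → ADJ; word 21 lies under S → VP → PP → NP → PP → NP → PP → NP → N. The lowest shared node is the NP.

NP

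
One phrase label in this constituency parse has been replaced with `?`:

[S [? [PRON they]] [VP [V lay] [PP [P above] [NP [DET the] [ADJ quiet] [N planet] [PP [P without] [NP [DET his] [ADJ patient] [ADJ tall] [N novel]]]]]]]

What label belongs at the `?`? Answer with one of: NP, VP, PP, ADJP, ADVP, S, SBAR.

NP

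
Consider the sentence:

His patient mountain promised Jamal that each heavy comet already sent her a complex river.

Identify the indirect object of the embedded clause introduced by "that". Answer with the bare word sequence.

her

"sent" heads the VP of the embedded clause introduced by "that", and "her" is its indirect object.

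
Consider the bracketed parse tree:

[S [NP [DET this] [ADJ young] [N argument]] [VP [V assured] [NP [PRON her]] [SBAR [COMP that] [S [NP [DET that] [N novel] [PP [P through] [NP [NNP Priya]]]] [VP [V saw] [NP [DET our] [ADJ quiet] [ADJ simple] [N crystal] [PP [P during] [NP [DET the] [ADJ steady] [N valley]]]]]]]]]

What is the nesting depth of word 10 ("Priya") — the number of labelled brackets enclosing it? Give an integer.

8

The word sits inside NNP, which is inside NP, inside PP, inside NP, inside S, inside SBAR, inside VP, inside S — 8 brackets in all.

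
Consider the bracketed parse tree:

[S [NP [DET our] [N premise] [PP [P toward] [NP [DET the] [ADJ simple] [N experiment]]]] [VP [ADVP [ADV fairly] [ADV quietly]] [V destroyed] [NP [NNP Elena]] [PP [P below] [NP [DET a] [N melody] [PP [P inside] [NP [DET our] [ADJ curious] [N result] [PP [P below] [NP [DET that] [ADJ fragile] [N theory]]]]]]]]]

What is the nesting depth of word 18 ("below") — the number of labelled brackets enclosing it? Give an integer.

8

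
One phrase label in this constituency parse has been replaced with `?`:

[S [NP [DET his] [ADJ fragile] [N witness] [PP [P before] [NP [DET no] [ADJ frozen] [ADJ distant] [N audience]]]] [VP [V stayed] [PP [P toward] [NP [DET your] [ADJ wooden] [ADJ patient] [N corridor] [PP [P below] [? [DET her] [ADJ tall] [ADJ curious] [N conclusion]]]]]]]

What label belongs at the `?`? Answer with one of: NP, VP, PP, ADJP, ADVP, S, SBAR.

NP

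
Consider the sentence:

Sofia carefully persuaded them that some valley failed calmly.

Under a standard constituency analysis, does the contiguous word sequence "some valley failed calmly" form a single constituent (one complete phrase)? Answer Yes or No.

The sequence corresponds to a single S node — the clause "some valley failed calmly".

Yes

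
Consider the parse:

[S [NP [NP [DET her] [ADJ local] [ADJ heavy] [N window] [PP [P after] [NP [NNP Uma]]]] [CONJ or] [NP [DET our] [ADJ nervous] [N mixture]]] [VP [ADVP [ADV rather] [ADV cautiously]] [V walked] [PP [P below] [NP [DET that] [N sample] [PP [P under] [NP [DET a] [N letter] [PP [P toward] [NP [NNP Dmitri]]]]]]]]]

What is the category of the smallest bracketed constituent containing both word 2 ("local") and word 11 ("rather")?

S

Word 2 lies under S → NP → NP → ADJ; word 11 lies under S → VP → ADVP → ADV. The lowest shared node is the S.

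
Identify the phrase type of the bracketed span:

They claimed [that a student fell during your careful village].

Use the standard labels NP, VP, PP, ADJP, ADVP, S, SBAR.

SBAR

"that" is the head of the bracketed span, so the span is a subordinate clause: SBAR.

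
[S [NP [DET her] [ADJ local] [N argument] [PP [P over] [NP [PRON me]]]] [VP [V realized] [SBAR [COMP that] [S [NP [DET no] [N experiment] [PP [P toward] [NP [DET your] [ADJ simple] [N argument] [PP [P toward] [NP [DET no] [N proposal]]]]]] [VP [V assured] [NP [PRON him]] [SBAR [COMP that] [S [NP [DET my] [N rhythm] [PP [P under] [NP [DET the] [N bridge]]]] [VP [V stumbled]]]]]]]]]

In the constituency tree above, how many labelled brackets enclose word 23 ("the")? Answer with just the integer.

Counting open brackets not yet closed at "the": [S [VP [SBAR [S [VP [SBAR [S [NP [PP [NP [DET = 11.

11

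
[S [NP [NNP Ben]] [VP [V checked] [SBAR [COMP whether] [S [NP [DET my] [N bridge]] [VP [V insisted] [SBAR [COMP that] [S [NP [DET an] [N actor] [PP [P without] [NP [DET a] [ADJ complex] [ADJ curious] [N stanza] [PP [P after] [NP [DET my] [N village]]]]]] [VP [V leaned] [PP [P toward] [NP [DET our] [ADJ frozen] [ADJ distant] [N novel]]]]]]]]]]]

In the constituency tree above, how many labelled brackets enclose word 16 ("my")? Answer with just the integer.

13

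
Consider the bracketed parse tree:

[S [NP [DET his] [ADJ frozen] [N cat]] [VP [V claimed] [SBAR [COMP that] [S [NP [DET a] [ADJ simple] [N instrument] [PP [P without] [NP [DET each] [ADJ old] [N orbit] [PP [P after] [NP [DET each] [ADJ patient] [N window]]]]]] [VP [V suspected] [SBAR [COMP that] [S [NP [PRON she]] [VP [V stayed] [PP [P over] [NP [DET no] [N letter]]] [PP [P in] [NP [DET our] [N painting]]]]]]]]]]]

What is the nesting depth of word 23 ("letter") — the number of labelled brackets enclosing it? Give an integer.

11

The word sits inside N, which is inside NP, inside PP, inside VP, inside S, inside SBAR, inside VP, inside S, inside SBAR, inside VP, inside S — 11 brackets in all.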